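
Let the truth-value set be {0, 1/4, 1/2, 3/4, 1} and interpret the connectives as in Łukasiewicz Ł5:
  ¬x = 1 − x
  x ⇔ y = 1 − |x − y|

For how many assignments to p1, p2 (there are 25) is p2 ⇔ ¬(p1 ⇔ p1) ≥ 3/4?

10

value 1: 5 assignments (counts)
value 3/4: 5 assignments (counts)
value 1/2: 5 assignments
value 1/4: 5 assignments
value 0: 5 assignments
So 10 of the 25 assignments meet the threshold.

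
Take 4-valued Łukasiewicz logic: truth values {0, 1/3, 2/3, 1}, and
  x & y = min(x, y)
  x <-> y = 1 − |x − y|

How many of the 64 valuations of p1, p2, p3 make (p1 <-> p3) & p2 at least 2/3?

20

value 1: 4 assignments (counts)
value 2/3: 16 assignments (counts)
value 1/3: 22 assignments
value 0: 22 assignments
So 20 of the 64 assignments meet the threshold.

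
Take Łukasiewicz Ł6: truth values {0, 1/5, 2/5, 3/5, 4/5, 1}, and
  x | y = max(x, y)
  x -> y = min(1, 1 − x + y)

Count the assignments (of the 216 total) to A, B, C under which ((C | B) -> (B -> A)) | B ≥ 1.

184

value 1: 184 assignments (counts)
value 4/5: 28 assignments
value 3/5: 4 assignments
So 184 of the 216 assignments meet the threshold.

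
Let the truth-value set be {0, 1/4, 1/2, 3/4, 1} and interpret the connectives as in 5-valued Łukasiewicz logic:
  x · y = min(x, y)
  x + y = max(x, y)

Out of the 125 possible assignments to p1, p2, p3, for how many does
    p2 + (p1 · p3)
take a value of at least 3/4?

value 1: 29 assignments (counts)
value 3/4: 33 assignments (counts)
value 1/2: 31 assignments
value 1/4: 23 assignments
value 0: 9 assignments
So 62 of the 125 assignments meet the threshold.

62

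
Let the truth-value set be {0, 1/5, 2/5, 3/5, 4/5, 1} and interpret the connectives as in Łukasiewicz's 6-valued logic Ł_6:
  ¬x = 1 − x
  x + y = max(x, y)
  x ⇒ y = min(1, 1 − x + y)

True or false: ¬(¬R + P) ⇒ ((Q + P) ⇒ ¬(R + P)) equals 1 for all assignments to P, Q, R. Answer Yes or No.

Counterexample: take P = 0, Q = 1/5, R = 1.
¬R = ¬1 = 0
¬R + P = 0 + 0 = 0
¬(¬R + P) = ¬0 = 1
Q + P = 1/5 + 0 = 1/5
R + P = 1 + 0 = 1
¬(R + P) = ¬1 = 0
(Q + P) ⇒ ¬(R + P) = 1/5 ⇒ 0 = 4/5
¬(¬R + P) ⇒ ((Q + P) ⇒ ¬(R + P)) = 1 ⇒ 4/5 = 4/5
This gives 4/5 ≠ 1.

No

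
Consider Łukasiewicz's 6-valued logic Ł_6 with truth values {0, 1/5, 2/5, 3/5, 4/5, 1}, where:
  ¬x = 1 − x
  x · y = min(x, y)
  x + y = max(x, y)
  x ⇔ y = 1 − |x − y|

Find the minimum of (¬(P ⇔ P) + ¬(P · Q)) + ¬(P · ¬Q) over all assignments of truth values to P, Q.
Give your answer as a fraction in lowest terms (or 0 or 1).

3/5

Take P = 2/5, Q = 2/5:
P ⇔ P = 2/5 ⇔ 2/5 = 1
¬(P ⇔ P) = ¬1 = 0
P · Q = 2/5 · 2/5 = 2/5
¬(P · Q) = ¬2/5 = 3/5
¬(P ⇔ P) + ¬(P · Q) = 0 + 3/5 = 3/5
¬Q = ¬2/5 = 3/5
P · ¬Q = 2/5 · 3/5 = 2/5
¬(P · ¬Q) = ¬2/5 = 3/5
(¬(P ⇔ P) + ¬(P · Q)) + ¬(P · ¬Q) = 3/5 + 3/5 = 3/5
No assignment yields a value below 3/5, so this is the minimum.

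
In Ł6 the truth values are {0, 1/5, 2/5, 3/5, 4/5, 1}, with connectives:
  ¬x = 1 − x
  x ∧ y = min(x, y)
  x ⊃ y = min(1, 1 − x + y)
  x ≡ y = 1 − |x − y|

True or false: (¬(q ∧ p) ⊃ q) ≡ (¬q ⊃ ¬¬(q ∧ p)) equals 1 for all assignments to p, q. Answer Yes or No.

Yes

At p = 1/5, q = 0, for instance:
q ∧ p = 0 ∧ 1/5 = 0
¬(q ∧ p) = ¬0 = 1
¬(q ∧ p) ⊃ q = 1 ⊃ 0 = 0
¬q = ¬0 = 1
¬¬(q ∧ p) = ¬1 = 0
¬q ⊃ ¬¬(q ∧ p) = 1 ⊃ 0 = 0
(¬(q ∧ p) ⊃ q) ≡ (¬q ⊃ ¬¬(q ∧ p)) = 0 ≡ 0 = 1
and checking the remaining 35 assignments likewise gives ≥ 1 in every case.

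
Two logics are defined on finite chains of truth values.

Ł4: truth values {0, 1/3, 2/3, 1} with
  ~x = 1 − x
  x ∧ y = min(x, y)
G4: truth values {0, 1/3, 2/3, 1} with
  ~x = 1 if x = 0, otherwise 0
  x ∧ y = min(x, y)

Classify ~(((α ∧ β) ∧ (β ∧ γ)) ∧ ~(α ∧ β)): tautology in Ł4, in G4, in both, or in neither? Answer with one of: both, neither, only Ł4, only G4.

In Ł4: at α = 1/3, β = 1/3, γ = 1/3 the value is 2/3 — not a tautology.
In G4: every assignment gives 1 — tautology.

only G4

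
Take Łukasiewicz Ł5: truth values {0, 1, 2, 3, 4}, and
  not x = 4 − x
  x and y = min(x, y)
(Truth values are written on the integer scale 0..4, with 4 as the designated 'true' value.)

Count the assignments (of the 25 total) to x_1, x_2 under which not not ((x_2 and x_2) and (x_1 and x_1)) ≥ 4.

1

value 4: 1 assignment (counts)
value 3: 3 assignments
value 2: 5 assignments
value 1: 7 assignments
value 0: 9 assignments
So 1 of the 25 assignments meets the threshold.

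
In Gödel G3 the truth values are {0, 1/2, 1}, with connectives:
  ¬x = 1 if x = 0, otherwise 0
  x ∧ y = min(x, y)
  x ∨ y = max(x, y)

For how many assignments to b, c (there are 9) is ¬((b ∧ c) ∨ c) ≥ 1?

3

b = 0, c = 0 ↦ 1  ≥
b = 0, c = 1/2 ↦ 0  <
b = 0, c = 1 ↦ 0  <
b = 1/2, c = 0 ↦ 1  ≥
b = 1/2, c = 1/2 ↦ 0  <
b = 1/2, c = 1 ↦ 0  <
b = 1, c = 0 ↦ 1  ≥
b = 1, c = 1/2 ↦ 0  <
b = 1, c = 1 ↦ 0  <
So 3 of the 9 assignments meet the threshold.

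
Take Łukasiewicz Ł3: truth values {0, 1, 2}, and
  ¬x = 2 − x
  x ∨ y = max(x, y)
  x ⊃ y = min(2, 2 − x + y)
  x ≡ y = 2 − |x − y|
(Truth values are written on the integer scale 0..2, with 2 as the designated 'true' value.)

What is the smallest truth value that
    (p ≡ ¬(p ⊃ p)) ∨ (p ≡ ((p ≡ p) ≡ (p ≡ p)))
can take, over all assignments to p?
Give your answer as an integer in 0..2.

1

Take p = 1:
p ⊃ p = 1 ⊃ 1 = 2
¬(p ⊃ p) = ¬2 = 0
p ≡ ¬(p ⊃ p) = 1 ≡ 0 = 1
p ≡ p = 1 ≡ 1 = 2
p ≡ p = 1 ≡ 1 = 2
(p ≡ p) ≡ (p ≡ p) = 2 ≡ 2 = 2
p ≡ ((p ≡ p) ≡ (p ≡ p)) = 1 ≡ 2 = 1
(p ≡ ¬(p ⊃ p)) ∨ (p ≡ ((p ≡ p) ≡ (p ≡ p))) = 1 ∨ 1 = 1
No assignment yields a value below 1, so this is the minimum.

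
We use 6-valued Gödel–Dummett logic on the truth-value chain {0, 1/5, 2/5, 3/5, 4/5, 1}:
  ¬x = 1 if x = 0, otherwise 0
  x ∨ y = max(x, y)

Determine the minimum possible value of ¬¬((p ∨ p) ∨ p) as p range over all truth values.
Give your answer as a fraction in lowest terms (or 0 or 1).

Take p = 0:
p ∨ p = 0 ∨ 0 = 0
(p ∨ p) ∨ p = 0 ∨ 0 = 0
¬((p ∨ p) ∨ p) = ¬0 = 1
¬¬((p ∨ p) ∨ p) = ¬1 = 0
No assignment yields a value below 0, so this is the minimum.

0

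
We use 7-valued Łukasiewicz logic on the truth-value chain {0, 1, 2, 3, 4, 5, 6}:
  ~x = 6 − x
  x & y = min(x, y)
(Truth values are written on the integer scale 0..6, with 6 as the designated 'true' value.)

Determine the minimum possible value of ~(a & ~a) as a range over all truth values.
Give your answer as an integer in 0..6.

Take a = 3:
~a = ~3 = 3
a & ~a = 3 & 3 = 3
~(a & ~a) = ~3 = 3
No assignment yields a value below 3, so this is the minimum.

3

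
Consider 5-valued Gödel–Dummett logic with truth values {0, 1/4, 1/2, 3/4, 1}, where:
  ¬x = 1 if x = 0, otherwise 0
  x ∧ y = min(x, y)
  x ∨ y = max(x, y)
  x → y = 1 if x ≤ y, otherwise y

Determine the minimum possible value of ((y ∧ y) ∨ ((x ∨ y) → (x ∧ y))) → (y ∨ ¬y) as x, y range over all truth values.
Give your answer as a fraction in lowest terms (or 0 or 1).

Take x = 1/4, y = 1/4:
y ∧ y = 1/4 ∧ 1/4 = 1/4
x ∨ y = 1/4 ∨ 1/4 = 1/4
x ∧ y = 1/4 ∧ 1/4 = 1/4
(x ∨ y) → (x ∧ y) = 1/4 → 1/4 = 1
(y ∧ y) ∨ ((x ∨ y) → (x ∧ y)) = 1/4 ∨ 1 = 1
¬y = ¬1/4 = 0
y ∨ ¬y = 1/4 ∨ 0 = 1/4
((y ∧ y) ∨ ((x ∨ y) → (x ∧ y))) → (y ∨ ¬y) = 1 → 1/4 = 1/4
No assignment yields a value below 1/4, so this is the minimum.

1/4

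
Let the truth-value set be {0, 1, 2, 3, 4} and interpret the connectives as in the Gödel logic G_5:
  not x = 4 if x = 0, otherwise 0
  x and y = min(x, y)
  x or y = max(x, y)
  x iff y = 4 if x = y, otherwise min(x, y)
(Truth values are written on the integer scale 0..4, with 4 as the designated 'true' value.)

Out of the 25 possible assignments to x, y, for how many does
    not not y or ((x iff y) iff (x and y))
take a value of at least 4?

24

value 4: 24 assignments (counts)
value 0: 1 assignment
So 24 of the 25 assignments meet the threshold.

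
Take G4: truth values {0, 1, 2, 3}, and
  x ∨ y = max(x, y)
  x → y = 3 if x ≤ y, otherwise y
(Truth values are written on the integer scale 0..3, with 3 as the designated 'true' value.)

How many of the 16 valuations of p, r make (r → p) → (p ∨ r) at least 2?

p = 0, r = 0 ↦ 0  <
p = 0, r = 1 ↦ 3  ≥
p = 0, r = 2 ↦ 3  ≥
p = 0, r = 3 ↦ 3  ≥
p = 1, r = 0 ↦ 1  <
p = 1, r = 1 ↦ 1  <
p = 1, r = 2 ↦ 3  ≥
p = 1, r = 3 ↦ 3  ≥
p = 2, r = 0 ↦ 2  ≥
p = 2, r = 1 ↦ 2  ≥
p = 2, r = 2 ↦ 2  ≥
p = 2, r = 3 ↦ 3  ≥
p = 3, r = 0 ↦ 3  ≥
p = 3, r = 1 ↦ 3  ≥
p = 3, r = 2 ↦ 3  ≥
p = 3, r = 3 ↦ 3  ≥
So 13 of the 16 assignments meet the threshold.

13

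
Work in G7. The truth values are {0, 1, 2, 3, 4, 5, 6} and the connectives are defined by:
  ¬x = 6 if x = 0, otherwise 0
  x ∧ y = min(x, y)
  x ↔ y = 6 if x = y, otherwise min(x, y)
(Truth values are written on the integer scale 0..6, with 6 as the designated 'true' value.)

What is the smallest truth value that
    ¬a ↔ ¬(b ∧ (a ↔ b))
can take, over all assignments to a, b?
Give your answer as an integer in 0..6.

0

Take a = 1, b = 0:
¬a = ¬1 = 0
a ↔ b = 1 ↔ 0 = 0
b ∧ (a ↔ b) = 0 ∧ 0 = 0
¬(b ∧ (a ↔ b)) = ¬0 = 6
¬a ↔ ¬(b ∧ (a ↔ b)) = 0 ↔ 6 = 0
No assignment yields a value below 0, so this is the minimum.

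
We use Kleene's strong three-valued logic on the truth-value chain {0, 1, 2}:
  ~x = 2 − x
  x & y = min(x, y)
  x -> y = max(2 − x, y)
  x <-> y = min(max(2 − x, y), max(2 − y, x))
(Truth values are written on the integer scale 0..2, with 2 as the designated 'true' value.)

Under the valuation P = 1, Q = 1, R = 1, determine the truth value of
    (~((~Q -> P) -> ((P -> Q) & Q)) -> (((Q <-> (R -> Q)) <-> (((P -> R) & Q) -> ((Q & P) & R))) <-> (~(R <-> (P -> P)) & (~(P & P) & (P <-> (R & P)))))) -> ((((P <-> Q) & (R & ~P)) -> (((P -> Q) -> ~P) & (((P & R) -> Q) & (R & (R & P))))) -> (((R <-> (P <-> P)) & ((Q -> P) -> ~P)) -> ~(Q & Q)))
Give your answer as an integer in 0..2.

~Q = ~1 = 1
~Q -> P = 1 -> 1 = 1
P -> Q = 1 -> 1 = 1
(P -> Q) & Q = 1 & 1 = 1
(~Q -> P) -> ((P -> Q) & Q) = 1 -> 1 = 1
~((~Q -> P) -> ((P -> Q) & Q)) = ~1 = 1
R -> Q = 1 -> 1 = 1
Q <-> (R -> Q) = 1 <-> 1 = 1
P -> R = 1 -> 1 = 1
(P -> R) & Q = 1 & 1 = 1
Q & P = 1 & 1 = 1
(Q & P) & R = 1 & 1 = 1
((P -> R) & Q) -> ((Q & P) & R) = 1 -> 1 = 1
(Q <-> (R -> Q)) <-> (((P -> R) & Q) -> ((Q & P) & R)) = 1 <-> 1 = 1
P -> P = 1 -> 1 = 1
R <-> (P -> P) = 1 <-> 1 = 1
~(R <-> (P -> P)) = ~1 = 1
P & P = 1 & 1 = 1
~(P & P) = ~1 = 1
R & P = 1 & 1 = 1
P <-> (R & P) = 1 <-> 1 = 1
~(P & P) & (P <-> (R & P)) = 1 & 1 = 1
~(R <-> (P -> P)) & (~(P & P) & (P <-> (R & P))) = 1 & 1 = 1
((Q <-> (R -> Q)) <-> (((P -> R) & Q) -> ((Q & P) & R))) <-> (~(R <-> (P -> P)) & (~(P & P) & (P <-> (R & P)))) = 1 <-> 1 = 1
~((~Q -> P) -> ((P -> Q) & Q)) -> (((Q <-> (R -> Q)) <-> (((P -> R) & Q) -> ((Q & P) & R))) <-> (~(R <-> (P -> P)) & (~(P & P) & (P <-> (R & P))))) = 1 -> 1 = 1
P <-> Q = 1 <-> 1 = 1
~P = ~1 = 1
R & ~P = 1 & 1 = 1
(P <-> Q) & (R & ~P) = 1 & 1 = 1
P -> Q = 1 -> 1 = 1
~P = ~1 = 1
(P -> Q) -> ~P = 1 -> 1 = 1
P & R = 1 & 1 = 1
(P & R) -> Q = 1 -> 1 = 1
R & P = 1 & 1 = 1
R & (R & P) = 1 & 1 = 1
((P & R) -> Q) & (R & (R & P)) = 1 & 1 = 1
((P -> Q) -> ~P) & (((P & R) -> Q) & (R & (R & P))) = 1 & 1 = 1
((P <-> Q) & (R & ~P)) -> (((P -> Q) -> ~P) & (((P & R) -> Q) & (R & (R & P)))) = 1 -> 1 = 1
P <-> P = 1 <-> 1 = 1
R <-> (P <-> P) = 1 <-> 1 = 1
Q -> P = 1 -> 1 = 1
~P = ~1 = 1
(Q -> P) -> ~P = 1 -> 1 = 1
(R <-> (P <-> P)) & ((Q -> P) -> ~P) = 1 & 1 = 1
Q & Q = 1 & 1 = 1
~(Q & Q) = ~1 = 1
((R <-> (P <-> P)) & ((Q -> P) -> ~P)) -> ~(Q & Q) = 1 -> 1 = 1
(((P <-> Q) & (R & ~P)) -> (((P -> Q) -> ~P) & (((P & R) -> Q) & (R & (R & P))))) -> (((R <-> (P <-> P)) & ((Q -> P) -> ~P)) -> ~(Q & Q)) = 1 -> 1 = 1
(~((~Q -> P) -> ((P -> Q) & Q)) -> (((Q <-> (R -> Q)) <-> (((P -> R) & Q) -> ((Q & P) & R))) <-> (~(R <-> (P -> P)) & (~(P & P) & (P <-> (R & P)))))) -> ((((P <-> Q) & (R & ~P)) -> (((P -> Q) -> ~P) & (((P & R) -> Q) & (R & (R & P))))) -> (((R <-> (P <-> P)) & ((Q -> P) -> ~P)) -> ~(Q & Q))) = 1 -> 1 = 1

1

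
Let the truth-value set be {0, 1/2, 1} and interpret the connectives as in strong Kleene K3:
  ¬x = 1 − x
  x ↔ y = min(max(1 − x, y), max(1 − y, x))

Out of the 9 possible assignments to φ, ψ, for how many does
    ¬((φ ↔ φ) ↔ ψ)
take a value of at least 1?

2

φ = 0, ψ = 0 ↦ 1  ≥
φ = 0, ψ = 1/2 ↦ 1/2  <
φ = 0, ψ = 1 ↦ 0  <
φ = 1/2, ψ = 0 ↦ 1/2  <
φ = 1/2, ψ = 1/2 ↦ 1/2  <
φ = 1/2, ψ = 1 ↦ 1/2  <
φ = 1, ψ = 0 ↦ 1  ≥
φ = 1, ψ = 1/2 ↦ 1/2  <
φ = 1, ψ = 1 ↦ 0  <
So 2 of the 9 assignments meet the threshold.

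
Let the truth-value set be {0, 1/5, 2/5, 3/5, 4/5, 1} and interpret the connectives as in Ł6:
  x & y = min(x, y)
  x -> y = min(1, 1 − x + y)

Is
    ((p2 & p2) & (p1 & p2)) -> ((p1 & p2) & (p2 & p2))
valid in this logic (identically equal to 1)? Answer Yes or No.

At p1 = 1/5, p2 = 0, for instance:
p2 & p2 = 0 & 0 = 0
p1 & p2 = 1/5 & 0 = 0
(p2 & p2) & (p1 & p2) = 0 & 0 = 0
(p1 & p2) & (p2 & p2) = 0 & 0 = 0
((p2 & p2) & (p1 & p2)) -> ((p1 & p2) & (p2 & p2)) = 0 -> 0 = 1
and checking the remaining 35 assignments likewise gives ≥ 1 in every case.

Yes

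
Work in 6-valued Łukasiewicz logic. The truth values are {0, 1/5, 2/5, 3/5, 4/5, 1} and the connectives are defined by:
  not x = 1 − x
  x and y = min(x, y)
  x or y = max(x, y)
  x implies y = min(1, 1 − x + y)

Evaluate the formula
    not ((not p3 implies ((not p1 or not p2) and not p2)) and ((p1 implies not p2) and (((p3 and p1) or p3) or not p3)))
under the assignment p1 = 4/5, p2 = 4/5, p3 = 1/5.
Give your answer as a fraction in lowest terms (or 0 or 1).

not p3 = not 1/5 = 4/5
not p1 = not 4/5 = 1/5
not p2 = not 4/5 = 1/5
not p1 or not p2 = 1/5 or 1/5 = 1/5
not p2 = not 4/5 = 1/5
(not p1 or not p2) and not p2 = 1/5 and 1/5 = 1/5
not p3 implies ((not p1 or not p2) and not p2) = 4/5 implies 1/5 = 2/5
not p2 = not 4/5 = 1/5
p1 implies not p2 = 4/5 implies 1/5 = 2/5
p3 and p1 = 1/5 and 4/5 = 1/5
(p3 and p1) or p3 = 1/5 or 1/5 = 1/5
not p3 = not 1/5 = 4/5
((p3 and p1) or p3) or not p3 = 1/5 or 4/5 = 4/5
(p1 implies not p2) and (((p3 and p1) or p3) or not p3) = 2/5 and 4/5 = 2/5
(not p3 implies ((not p1 or not p2) and not p2)) and ((p1 implies not p2) and (((p3 and p1) or p3) or not p3)) = 2/5 and 2/5 = 2/5
not ((not p3 implies ((not p1 or not p2) and not p2)) and ((p1 implies not p2) and (((p3 and p1) or p3) or not p3))) = not 2/5 = 3/5

3/5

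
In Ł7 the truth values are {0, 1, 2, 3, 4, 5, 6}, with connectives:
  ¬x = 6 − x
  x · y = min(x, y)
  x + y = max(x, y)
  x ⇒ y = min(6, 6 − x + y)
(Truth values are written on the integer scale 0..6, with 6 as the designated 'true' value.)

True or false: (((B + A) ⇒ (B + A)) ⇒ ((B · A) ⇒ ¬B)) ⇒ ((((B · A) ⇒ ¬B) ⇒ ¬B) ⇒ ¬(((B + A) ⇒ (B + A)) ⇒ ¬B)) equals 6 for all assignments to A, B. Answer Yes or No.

No

Counterexample: take A = 0, B = 0.
B + A = 0 + 0 = 0
B + A = 0 + 0 = 0
(B + A) ⇒ (B + A) = 0 ⇒ 0 = 6
B · A = 0 · 0 = 0
¬B = ¬0 = 6
(B · A) ⇒ ¬B = 0 ⇒ 6 = 6
((B + A) ⇒ (B + A)) ⇒ ((B · A) ⇒ ¬B) = 6 ⇒ 6 = 6
B · A = 0 · 0 = 0
¬B = ¬0 = 6
(B · A) ⇒ ¬B = 0 ⇒ 6 = 6
¬B = ¬0 = 6
((B · A) ⇒ ¬B) ⇒ ¬B = 6 ⇒ 6 = 6
B + A = 0 + 0 = 0
B + A = 0 + 0 = 0
(B + A) ⇒ (B + A) = 0 ⇒ 0 = 6
((B + A) ⇒ (B + A)) ⇒ ¬B = 6 ⇒ 6 = 6
¬(((B + A) ⇒ (B + A)) ⇒ ¬B) = ¬6 = 0
(((B · A) ⇒ ¬B) ⇒ ¬B) ⇒ ¬(((B + A) ⇒ (B + A)) ⇒ ¬B) = 6 ⇒ 0 = 0
(((B + A) ⇒ (B + A)) ⇒ ((B · A) ⇒ ¬B)) ⇒ ((((B · A) ⇒ ¬B) ⇒ ¬B) ⇒ ¬(((B + A) ⇒ (B + A)) ⇒ ¬B)) = 6 ⇒ 0 = 0
This gives 0 ≠ 6.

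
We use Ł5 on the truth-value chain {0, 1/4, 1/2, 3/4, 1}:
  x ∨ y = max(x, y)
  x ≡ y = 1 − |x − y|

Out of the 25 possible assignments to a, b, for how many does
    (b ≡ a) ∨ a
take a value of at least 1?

value 1: 9 assignments (counts)
value 3/4: 9 assignments
value 1/2: 4 assignments
value 1/4: 2 assignments
value 0: 1 assignment
So 9 of the 25 assignments meet the threshold.

9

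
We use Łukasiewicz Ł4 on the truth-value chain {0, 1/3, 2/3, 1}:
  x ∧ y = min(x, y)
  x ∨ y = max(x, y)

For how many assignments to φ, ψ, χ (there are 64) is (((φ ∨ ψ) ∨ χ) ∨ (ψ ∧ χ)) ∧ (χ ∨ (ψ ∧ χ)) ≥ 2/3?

32

value 1: 16 assignments (counts)
value 2/3: 16 assignments (counts)
value 1/3: 16 assignments
value 0: 16 assignments
So 32 of the 64 assignments meet the threshold.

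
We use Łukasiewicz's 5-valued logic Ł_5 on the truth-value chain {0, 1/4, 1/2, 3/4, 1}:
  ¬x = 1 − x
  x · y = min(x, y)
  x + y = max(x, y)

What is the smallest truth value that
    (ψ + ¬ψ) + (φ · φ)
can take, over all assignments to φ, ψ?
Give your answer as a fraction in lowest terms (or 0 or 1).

Take φ = 0, ψ = 1/2:
¬ψ = ¬1/2 = 1/2
ψ + ¬ψ = 1/2 + 1/2 = 1/2
φ · φ = 0 · 0 = 0
(ψ + ¬ψ) + (φ · φ) = 1/2 + 0 = 1/2
No assignment yields a value below 1/2, so this is the minimum.

1/2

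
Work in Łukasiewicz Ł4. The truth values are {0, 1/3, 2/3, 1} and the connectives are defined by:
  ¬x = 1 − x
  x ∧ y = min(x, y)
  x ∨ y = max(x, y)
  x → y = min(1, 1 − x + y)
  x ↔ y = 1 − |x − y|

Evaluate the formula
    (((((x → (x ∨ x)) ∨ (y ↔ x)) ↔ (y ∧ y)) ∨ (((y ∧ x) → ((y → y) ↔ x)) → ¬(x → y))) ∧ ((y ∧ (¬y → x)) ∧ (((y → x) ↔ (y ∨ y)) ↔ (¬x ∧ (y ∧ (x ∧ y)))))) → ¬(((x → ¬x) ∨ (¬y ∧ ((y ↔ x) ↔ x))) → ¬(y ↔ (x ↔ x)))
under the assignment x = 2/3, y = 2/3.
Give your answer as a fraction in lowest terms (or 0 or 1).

2/3

x ∨ x = 2/3 ∨ 2/3 = 2/3
x → (x ∨ x) = 2/3 → 2/3 = 1
y ↔ x = 2/3 ↔ 2/3 = 1
(x → (x ∨ x)) ∨ (y ↔ x) = 1 ∨ 1 = 1
y ∧ y = 2/3 ∧ 2/3 = 2/3
((x → (x ∨ x)) ∨ (y ↔ x)) ↔ (y ∧ y) = 1 ↔ 2/3 = 2/3
y ∧ x = 2/3 ∧ 2/3 = 2/3
y → y = 2/3 → 2/3 = 1
(y → y) ↔ x = 1 ↔ 2/3 = 2/3
(y ∧ x) → ((y → y) ↔ x) = 2/3 → 2/3 = 1
x → y = 2/3 → 2/3 = 1
¬(x → y) = ¬1 = 0
((y ∧ x) → ((y → y) ↔ x)) → ¬(x → y) = 1 → 0 = 0
(((x → (x ∨ x)) ∨ (y ↔ x)) ↔ (y ∧ y)) ∨ (((y ∧ x) → ((y → y) ↔ x)) → ¬(x → y)) = 2/3 ∨ 0 = 2/3
¬y = ¬2/3 = 1/3
¬y → x = 1/3 → 2/3 = 1
y ∧ (¬y → x) = 2/3 ∧ 1 = 2/3
y → x = 2/3 → 2/3 = 1
y ∨ y = 2/3 ∨ 2/3 = 2/3
(y → x) ↔ (y ∨ y) = 1 ↔ 2/3 = 2/3
¬x = ¬2/3 = 1/3
x ∧ y = 2/3 ∧ 2/3 = 2/3
y ∧ (x ∧ y) = 2/3 ∧ 2/3 = 2/3
¬x ∧ (y ∧ (x ∧ y)) = 1/3 ∧ 2/3 = 1/3
((y → x) ↔ (y ∨ y)) ↔ (¬x ∧ (y ∧ (x ∧ y))) = 2/3 ↔ 1/3 = 2/3
(y ∧ (¬y → x)) ∧ (((y → x) ↔ (y ∨ y)) ↔ (¬x ∧ (y ∧ (x ∧ y)))) = 2/3 ∧ 2/3 = 2/3
((((x → (x ∨ x)) ∨ (y ↔ x)) ↔ (y ∧ y)) ∨ (((y ∧ x) → ((y → y) ↔ x)) → ¬(x → y))) ∧ ((y ∧ (¬y → x)) ∧ (((y → x) ↔ (y ∨ y)) ↔ (¬x ∧ (y ∧ (x ∧ y))))) = 2/3 ∧ 2/3 = 2/3
¬x = ¬2/3 = 1/3
x → ¬x = 2/3 → 1/3 = 2/3
¬y = ¬2/3 = 1/3
y ↔ x = 2/3 ↔ 2/3 = 1
(y ↔ x) ↔ x = 1 ↔ 2/3 = 2/3
¬y ∧ ((y ↔ x) ↔ x) = 1/3 ∧ 2/3 = 1/3
(x → ¬x) ∨ (¬y ∧ ((y ↔ x) ↔ x)) = 2/3 ∨ 1/3 = 2/3
x ↔ x = 2/3 ↔ 2/3 = 1
y ↔ (x ↔ x) = 2/3 ↔ 1 = 2/3
¬(y ↔ (x ↔ x)) = ¬2/3 = 1/3
((x → ¬x) ∨ (¬y ∧ ((y ↔ x) ↔ x))) → ¬(y ↔ (x ↔ x)) = 2/3 → 1/3 = 2/3
¬(((x → ¬x) ∨ (¬y ∧ ((y ↔ x) ↔ x))) → ¬(y ↔ (x ↔ x))) = ¬2/3 = 1/3
(((((x → (x ∨ x)) ∨ (y ↔ x)) ↔ (y ∧ y)) ∨ (((y ∧ x) → ((y → y) ↔ x)) → ¬(x → y))) ∧ ((y ∧ (¬y → x)) ∧ (((y → x) ↔ (y ∨ y)) ↔ (¬x ∧ (y ∧ (x ∧ y)))))) → ¬(((x → ¬x) ∨ (¬y ∧ ((y ↔ x) ↔ x))) → ¬(y ↔ (x ↔ x))) = 2/3 → 1/3 = 2/3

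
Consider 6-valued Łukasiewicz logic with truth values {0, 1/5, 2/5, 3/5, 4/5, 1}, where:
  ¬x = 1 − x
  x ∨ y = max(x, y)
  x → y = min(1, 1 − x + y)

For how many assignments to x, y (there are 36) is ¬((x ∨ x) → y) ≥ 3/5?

6

value 1: 1 assignment (counts)
value 4/5: 2 assignments (counts)
value 3/5: 3 assignments (counts)
value 2/5: 4 assignments
value 1/5: 5 assignments
value 0: 21 assignments
So 6 of the 36 assignments meet the threshold.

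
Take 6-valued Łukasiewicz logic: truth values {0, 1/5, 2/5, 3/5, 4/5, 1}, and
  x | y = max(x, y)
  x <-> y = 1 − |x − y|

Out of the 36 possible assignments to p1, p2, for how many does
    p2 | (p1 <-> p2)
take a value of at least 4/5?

value 1: 11 assignments (counts)
value 4/5: 12 assignments (counts)
value 3/5: 7 assignments
value 2/5: 3 assignments
value 1/5: 2 assignments
value 0: 1 assignment
So 23 of the 36 assignments meet the threshold.

23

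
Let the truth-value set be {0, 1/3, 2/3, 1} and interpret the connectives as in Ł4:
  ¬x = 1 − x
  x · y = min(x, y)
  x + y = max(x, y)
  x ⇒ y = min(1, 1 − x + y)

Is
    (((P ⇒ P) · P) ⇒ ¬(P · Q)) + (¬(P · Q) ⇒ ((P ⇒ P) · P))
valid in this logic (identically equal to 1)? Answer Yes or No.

Yes

P = 0, Q = 0 ↦ 1
P = 0, Q = 1/3 ↦ 1
P = 0, Q = 2/3 ↦ 1
P = 0, Q = 1 ↦ 1
P = 1/3, Q = 0 ↦ 1
P = 1/3, Q = 1/3 ↦ 1
P = 1/3, Q = 2/3 ↦ 1
P = 1/3, Q = 1 ↦ 1
P = 2/3, Q = 0 ↦ 1
P = 2/3, Q = 1/3 ↦ 1
P = 2/3, Q = 2/3 ↦ 1
P = 2/3, Q = 1 ↦ 1
P = 1, Q = 0 ↦ 1
P = 1, Q = 1/3 ↦ 1
P = 1, Q = 2/3 ↦ 1
P = 1, Q = 1 ↦ 1
Every assignment gives a value ≥ 1.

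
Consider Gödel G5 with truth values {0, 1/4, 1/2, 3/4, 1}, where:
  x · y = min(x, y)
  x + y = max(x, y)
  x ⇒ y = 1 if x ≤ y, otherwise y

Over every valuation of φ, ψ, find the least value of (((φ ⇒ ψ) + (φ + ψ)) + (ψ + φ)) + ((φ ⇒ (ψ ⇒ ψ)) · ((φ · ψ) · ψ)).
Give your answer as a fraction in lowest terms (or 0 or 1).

1/4

Take φ = 1/4, ψ = 0:
φ ⇒ ψ = 1/4 ⇒ 0 = 0
φ + ψ = 1/4 + 0 = 1/4
(φ ⇒ ψ) + (φ + ψ) = 0 + 1/4 = 1/4
ψ + φ = 0 + 1/4 = 1/4
((φ ⇒ ψ) + (φ + ψ)) + (ψ + φ) = 1/4 + 1/4 = 1/4
ψ ⇒ ψ = 0 ⇒ 0 = 1
φ ⇒ (ψ ⇒ ψ) = 1/4 ⇒ 1 = 1
φ · ψ = 1/4 · 0 = 0
(φ · ψ) · ψ = 0 · 0 = 0
(φ ⇒ (ψ ⇒ ψ)) · ((φ · ψ) · ψ) = 1 · 0 = 0
(((φ ⇒ ψ) + (φ + ψ)) + (ψ + φ)) + ((φ ⇒ (ψ ⇒ ψ)) · ((φ · ψ) · ψ)) = 1/4 + 0 = 1/4
No assignment yields a value below 1/4, so this is the minimum.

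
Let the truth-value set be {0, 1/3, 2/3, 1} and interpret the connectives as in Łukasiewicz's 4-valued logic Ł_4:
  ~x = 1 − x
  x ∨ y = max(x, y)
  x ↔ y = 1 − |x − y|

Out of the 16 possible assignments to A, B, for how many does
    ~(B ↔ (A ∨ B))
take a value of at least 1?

A = 0, B = 0 ↦ 0  <
A = 0, B = 1/3 ↦ 0  <
A = 0, B = 2/3 ↦ 0  <
A = 0, B = 1 ↦ 0  <
A = 1/3, B = 0 ↦ 1/3  <
A = 1/3, B = 1/3 ↦ 0  <
A = 1/3, B = 2/3 ↦ 0  <
A = 1/3, B = 1 ↦ 0  <
A = 2/3, B = 0 ↦ 2/3  <
A = 2/3, B = 1/3 ↦ 1/3  <
A = 2/3, B = 2/3 ↦ 0  <
A = 2/3, B = 1 ↦ 0  <
A = 1, B = 0 ↦ 1  ≥
A = 1, B = 1/3 ↦ 2/3  <
A = 1, B = 2/3 ↦ 1/3  <
A = 1, B = 1 ↦ 0  <
So 1 of the 16 assignments meets the threshold.

1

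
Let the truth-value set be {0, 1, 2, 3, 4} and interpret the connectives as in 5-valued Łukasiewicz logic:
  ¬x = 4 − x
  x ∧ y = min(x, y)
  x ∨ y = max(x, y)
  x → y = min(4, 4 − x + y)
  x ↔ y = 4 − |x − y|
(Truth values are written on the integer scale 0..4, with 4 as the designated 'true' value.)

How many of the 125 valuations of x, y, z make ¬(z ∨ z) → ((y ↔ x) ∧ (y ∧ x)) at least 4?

value 4: 55 assignments (counts)
value 3: 24 assignments
value 2: 21 assignments
value 1: 16 assignments
value 0: 9 assignments
So 55 of the 125 assignments meet the threshold.

55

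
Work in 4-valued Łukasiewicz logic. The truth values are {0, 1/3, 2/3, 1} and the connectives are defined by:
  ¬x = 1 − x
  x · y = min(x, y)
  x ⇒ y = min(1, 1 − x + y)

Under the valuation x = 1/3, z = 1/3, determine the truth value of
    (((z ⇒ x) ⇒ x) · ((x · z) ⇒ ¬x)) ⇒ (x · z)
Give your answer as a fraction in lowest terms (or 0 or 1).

1

z ⇒ x = 1/3 ⇒ 1/3 = 1
(z ⇒ x) ⇒ x = 1 ⇒ 1/3 = 1/3
x · z = 1/3 · 1/3 = 1/3
¬x = ¬1/3 = 2/3
(x · z) ⇒ ¬x = 1/3 ⇒ 2/3 = 1
((z ⇒ x) ⇒ x) · ((x · z) ⇒ ¬x) = 1/3 · 1 = 1/3
x · z = 1/3 · 1/3 = 1/3
(((z ⇒ x) ⇒ x) · ((x · z) ⇒ ¬x)) ⇒ (x · z) = 1/3 ⇒ 1/3 = 1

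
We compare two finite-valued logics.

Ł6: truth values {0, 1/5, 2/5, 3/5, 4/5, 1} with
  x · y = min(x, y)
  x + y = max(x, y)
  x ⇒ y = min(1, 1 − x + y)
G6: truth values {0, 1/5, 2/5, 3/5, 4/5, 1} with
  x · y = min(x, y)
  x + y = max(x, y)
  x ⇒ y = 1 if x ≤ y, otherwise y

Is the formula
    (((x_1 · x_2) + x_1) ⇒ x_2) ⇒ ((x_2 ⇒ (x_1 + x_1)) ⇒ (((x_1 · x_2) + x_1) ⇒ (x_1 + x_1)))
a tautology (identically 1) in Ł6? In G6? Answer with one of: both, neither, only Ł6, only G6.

In Ł6: every assignment gives 1 — tautology.
In G6: every assignment gives 1 — tautology.

both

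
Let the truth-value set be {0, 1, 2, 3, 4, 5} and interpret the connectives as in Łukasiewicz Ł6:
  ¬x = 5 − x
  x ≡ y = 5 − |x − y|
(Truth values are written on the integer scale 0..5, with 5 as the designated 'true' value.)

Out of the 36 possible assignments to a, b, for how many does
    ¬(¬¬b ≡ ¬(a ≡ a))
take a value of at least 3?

18

value 5: 6 assignments (counts)
value 4: 6 assignments (counts)
value 3: 6 assignments (counts)
value 2: 6 assignments
value 1: 6 assignments
value 0: 6 assignments
So 18 of the 36 assignments meet the threshold.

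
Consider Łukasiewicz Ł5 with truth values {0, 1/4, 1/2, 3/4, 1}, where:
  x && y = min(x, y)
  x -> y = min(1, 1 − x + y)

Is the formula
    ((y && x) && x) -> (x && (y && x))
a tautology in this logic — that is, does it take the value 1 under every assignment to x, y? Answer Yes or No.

At x = 1, y = 3/4, for instance:
y && x = 3/4 && 1 = 3/4
(y && x) && x = 3/4 && 1 = 3/4
x && (y && x) = 1 && 3/4 = 3/4
((y && x) && x) -> (x && (y && x)) = 3/4 -> 3/4 = 1
and checking the remaining 24 assignments likewise gives ≥ 1 in every case.

Yes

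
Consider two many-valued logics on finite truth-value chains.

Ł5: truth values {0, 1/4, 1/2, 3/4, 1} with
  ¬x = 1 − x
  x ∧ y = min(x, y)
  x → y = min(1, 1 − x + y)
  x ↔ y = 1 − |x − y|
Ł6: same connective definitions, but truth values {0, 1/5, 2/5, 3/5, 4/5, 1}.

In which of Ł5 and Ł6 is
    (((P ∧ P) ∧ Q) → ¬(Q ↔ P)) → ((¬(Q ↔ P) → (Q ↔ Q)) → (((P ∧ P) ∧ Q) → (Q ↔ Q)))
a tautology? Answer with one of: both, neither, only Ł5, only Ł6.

In Ł5: every assignment gives 1 — tautology.
In Ł6: every assignment gives 1 — tautology.

both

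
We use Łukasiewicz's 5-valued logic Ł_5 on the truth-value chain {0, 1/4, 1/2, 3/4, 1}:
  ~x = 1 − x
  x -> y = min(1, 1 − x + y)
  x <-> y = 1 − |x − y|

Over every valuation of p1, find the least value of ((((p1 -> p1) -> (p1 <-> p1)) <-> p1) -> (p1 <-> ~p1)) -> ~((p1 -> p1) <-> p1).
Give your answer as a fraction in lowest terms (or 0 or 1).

Take p1 = 1/2:
p1 -> p1 = 1/2 -> 1/2 = 1
p1 <-> p1 = 1/2 <-> 1/2 = 1
(p1 -> p1) -> (p1 <-> p1) = 1 -> 1 = 1
((p1 -> p1) -> (p1 <-> p1)) <-> p1 = 1 <-> 1/2 = 1/2
~p1 = ~1/2 = 1/2
p1 <-> ~p1 = 1/2 <-> 1/2 = 1
(((p1 -> p1) -> (p1 <-> p1)) <-> p1) -> (p1 <-> ~p1) = 1/2 -> 1 = 1
p1 -> p1 = 1/2 -> 1/2 = 1
(p1 -> p1) <-> p1 = 1 <-> 1/2 = 1/2
~((p1 -> p1) <-> p1) = ~1/2 = 1/2
((((p1 -> p1) -> (p1 <-> p1)) <-> p1) -> (p1 <-> ~p1)) -> ~((p1 -> p1) <-> p1) = 1 -> 1/2 = 1/2
No assignment yields a value below 1/2, so this is the minimum.

1/2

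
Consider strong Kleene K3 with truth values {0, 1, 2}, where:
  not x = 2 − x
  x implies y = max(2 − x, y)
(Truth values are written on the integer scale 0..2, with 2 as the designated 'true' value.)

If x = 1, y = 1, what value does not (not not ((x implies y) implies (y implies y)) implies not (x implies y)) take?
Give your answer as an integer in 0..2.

x implies y = 1 implies 1 = 1
y implies y = 1 implies 1 = 1
(x implies y) implies (y implies y) = 1 implies 1 = 1
not ((x implies y) implies (y implies y)) = not 1 = 1
not not ((x implies y) implies (y implies y)) = not 1 = 1
x implies y = 1 implies 1 = 1
not (x implies y) = not 1 = 1
not not ((x implies y) implies (y implies y)) implies not (x implies y) = 1 implies 1 = 1
not (not not ((x implies y) implies (y implies y)) implies not (x implies y)) = not 1 = 1

1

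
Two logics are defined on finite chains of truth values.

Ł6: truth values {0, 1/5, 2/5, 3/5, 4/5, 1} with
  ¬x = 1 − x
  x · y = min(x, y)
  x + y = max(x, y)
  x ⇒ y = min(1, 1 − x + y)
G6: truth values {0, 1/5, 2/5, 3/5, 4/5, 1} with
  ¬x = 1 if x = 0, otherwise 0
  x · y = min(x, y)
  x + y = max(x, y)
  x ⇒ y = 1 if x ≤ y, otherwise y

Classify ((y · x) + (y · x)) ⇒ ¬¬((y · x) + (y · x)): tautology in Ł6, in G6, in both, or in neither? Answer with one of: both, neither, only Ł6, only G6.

both

In Ł6: every assignment gives 1 — tautology.
In G6: every assignment gives 1 — tautology.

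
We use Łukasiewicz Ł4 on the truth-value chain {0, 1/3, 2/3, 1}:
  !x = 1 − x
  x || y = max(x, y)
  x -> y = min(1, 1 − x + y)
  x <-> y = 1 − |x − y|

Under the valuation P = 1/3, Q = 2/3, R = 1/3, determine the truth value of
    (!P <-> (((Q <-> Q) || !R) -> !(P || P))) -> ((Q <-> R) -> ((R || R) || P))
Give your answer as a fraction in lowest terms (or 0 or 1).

!P = !1/3 = 2/3
Q <-> Q = 2/3 <-> 2/3 = 1
!R = !1/3 = 2/3
(Q <-> Q) || !R = 1 || 2/3 = 1
P || P = 1/3 || 1/3 = 1/3
!(P || P) = !1/3 = 2/3
((Q <-> Q) || !R) -> !(P || P) = 1 -> 2/3 = 2/3
!P <-> (((Q <-> Q) || !R) -> !(P || P)) = 2/3 <-> 2/3 = 1
Q <-> R = 2/3 <-> 1/3 = 2/3
R || R = 1/3 || 1/3 = 1/3
(R || R) || P = 1/3 || 1/3 = 1/3
(Q <-> R) -> ((R || R) || P) = 2/3 -> 1/3 = 2/3
(!P <-> (((Q <-> Q) || !R) -> !(P || P))) -> ((Q <-> R) -> ((R || R) || P)) = 1 -> 2/3 = 2/3

2/3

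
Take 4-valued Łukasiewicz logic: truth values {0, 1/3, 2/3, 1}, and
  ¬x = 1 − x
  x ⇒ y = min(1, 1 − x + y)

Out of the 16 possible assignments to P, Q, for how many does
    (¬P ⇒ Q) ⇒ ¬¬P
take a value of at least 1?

7

P = 0, Q = 0 ↦ 1  ≥
P = 0, Q = 1/3 ↦ 2/3  <
P = 0, Q = 2/3 ↦ 1/3  <
P = 0, Q = 1 ↦ 0  <
P = 1/3, Q = 0 ↦ 1  ≥
P = 1/3, Q = 1/3 ↦ 2/3  <
P = 1/3, Q = 2/3 ↦ 1/3  <
P = 1/3, Q = 1 ↦ 1/3  <
P = 2/3, Q = 0 ↦ 1  ≥
P = 2/3, Q = 1/3 ↦ 2/3  <
P = 2/3, Q = 2/3 ↦ 2/3  <
P = 2/3, Q = 1 ↦ 2/3  <
P = 1, Q = 0 ↦ 1  ≥
P = 1, Q = 1/3 ↦ 1  ≥
P = 1, Q = 2/3 ↦ 1  ≥
P = 1, Q = 1 ↦ 1  ≥
So 7 of the 16 assignments meet the threshold.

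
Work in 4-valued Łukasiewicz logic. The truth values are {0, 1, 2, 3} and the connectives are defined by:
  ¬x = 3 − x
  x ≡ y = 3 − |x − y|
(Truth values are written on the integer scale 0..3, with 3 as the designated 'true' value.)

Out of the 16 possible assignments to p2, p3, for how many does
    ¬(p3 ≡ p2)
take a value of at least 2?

6

p2 = 0, p3 = 0 ↦ 0  <
p2 = 0, p3 = 1 ↦ 1  <
p2 = 0, p3 = 2 ↦ 2  ≥
p2 = 0, p3 = 3 ↦ 3  ≥
p2 = 1, p3 = 0 ↦ 1  <
p2 = 1, p3 = 1 ↦ 0  <
p2 = 1, p3 = 2 ↦ 1  <
p2 = 1, p3 = 3 ↦ 2  ≥
p2 = 2, p3 = 0 ↦ 2  ≥
p2 = 2, p3 = 1 ↦ 1  <
p2 = 2, p3 = 2 ↦ 0  <
p2 = 2, p3 = 3 ↦ 1  <
p2 = 3, p3 = 0 ↦ 3  ≥
p2 = 3, p3 = 1 ↦ 2  ≥
p2 = 3, p3 = 2 ↦ 1  <
p2 = 3, p3 = 3 ↦ 0  <
So 6 of the 16 assignments meet the threshold.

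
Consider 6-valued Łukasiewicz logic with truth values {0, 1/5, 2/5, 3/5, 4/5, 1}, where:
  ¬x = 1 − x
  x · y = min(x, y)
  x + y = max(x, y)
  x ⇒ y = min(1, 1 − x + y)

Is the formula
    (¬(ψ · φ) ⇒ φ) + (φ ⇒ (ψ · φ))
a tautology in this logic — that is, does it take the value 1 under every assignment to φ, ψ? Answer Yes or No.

No

Counterexample: take φ = 1/5, ψ = 0.
ψ · φ = 0 · 1/5 = 0
¬(ψ · φ) = ¬0 = 1
¬(ψ · φ) ⇒ φ = 1 ⇒ 1/5 = 1/5
ψ · φ = 0 · 1/5 = 0
φ ⇒ (ψ · φ) = 1/5 ⇒ 0 = 4/5
(¬(ψ · φ) ⇒ φ) + (φ ⇒ (ψ · φ)) = 1/5 + 4/5 = 4/5
This gives 4/5 ≠ 1.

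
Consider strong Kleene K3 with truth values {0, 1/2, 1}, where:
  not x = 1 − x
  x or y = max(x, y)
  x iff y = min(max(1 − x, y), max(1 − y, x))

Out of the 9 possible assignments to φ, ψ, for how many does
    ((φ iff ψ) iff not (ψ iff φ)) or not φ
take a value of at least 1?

3

φ = 0, ψ = 0 ↦ 1  ≥
φ = 0, ψ = 1/2 ↦ 1  ≥
φ = 0, ψ = 1 ↦ 1  ≥
φ = 1/2, ψ = 0 ↦ 1/2  <
φ = 1/2, ψ = 1/2 ↦ 1/2  <
φ = 1/2, ψ = 1 ↦ 1/2  <
φ = 1, ψ = 0 ↦ 0  <
φ = 1, ψ = 1/2 ↦ 1/2  <
φ = 1, ψ = 1 ↦ 0  <
So 3 of the 9 assignments meet the threshold.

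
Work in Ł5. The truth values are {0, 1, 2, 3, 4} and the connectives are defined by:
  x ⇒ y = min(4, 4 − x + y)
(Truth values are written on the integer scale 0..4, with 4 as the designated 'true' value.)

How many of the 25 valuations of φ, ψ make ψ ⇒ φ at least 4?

15

value 4: 15 assignments (counts)
value 3: 4 assignments
value 2: 3 assignments
value 1: 2 assignments
value 0: 1 assignment
So 15 of the 25 assignments meet the threshold.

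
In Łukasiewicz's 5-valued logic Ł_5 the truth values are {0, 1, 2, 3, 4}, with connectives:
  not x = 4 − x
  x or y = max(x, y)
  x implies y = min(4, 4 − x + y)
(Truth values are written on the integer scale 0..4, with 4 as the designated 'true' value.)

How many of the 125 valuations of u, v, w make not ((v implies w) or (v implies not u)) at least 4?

value 4: 1 assignment (counts)
value 3: 4 assignments
value 2: 9 assignments
value 1: 16 assignments
value 0: 95 assignments
So 1 of the 125 assignments meets the threshold.

1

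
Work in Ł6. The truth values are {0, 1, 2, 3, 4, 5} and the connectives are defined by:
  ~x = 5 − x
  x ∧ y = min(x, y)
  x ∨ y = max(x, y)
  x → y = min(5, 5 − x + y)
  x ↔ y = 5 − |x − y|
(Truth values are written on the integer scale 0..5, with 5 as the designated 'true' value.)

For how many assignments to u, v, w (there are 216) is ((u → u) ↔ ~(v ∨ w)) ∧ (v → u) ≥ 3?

54

value 5: 6 assignments (counts)
value 4: 18 assignments (counts)
value 3: 30 assignments (counts)
value 2: 42 assignments
value 1: 54 assignments
value 0: 66 assignments
So 54 of the 216 assignments meet the threshold.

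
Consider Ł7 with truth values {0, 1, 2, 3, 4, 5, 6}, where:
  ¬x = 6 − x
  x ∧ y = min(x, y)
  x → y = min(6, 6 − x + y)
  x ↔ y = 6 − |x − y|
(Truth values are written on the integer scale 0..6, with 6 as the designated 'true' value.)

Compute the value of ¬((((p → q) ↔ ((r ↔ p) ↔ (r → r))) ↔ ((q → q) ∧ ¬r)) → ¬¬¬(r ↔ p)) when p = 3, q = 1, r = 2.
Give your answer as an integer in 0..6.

4

p → q = 3 → 1 = 4
r ↔ p = 2 ↔ 3 = 5
r → r = 2 → 2 = 6
(r ↔ p) ↔ (r → r) = 5 ↔ 6 = 5
(p → q) ↔ ((r ↔ p) ↔ (r → r)) = 4 ↔ 5 = 5
q → q = 1 → 1 = 6
¬r = ¬2 = 4
(q → q) ∧ ¬r = 6 ∧ 4 = 4
((p → q) ↔ ((r ↔ p) ↔ (r → r))) ↔ ((q → q) ∧ ¬r) = 5 ↔ 4 = 5
r ↔ p = 2 ↔ 3 = 5
¬(r ↔ p) = ¬5 = 1
¬¬(r ↔ p) = ¬1 = 5
¬¬¬(r ↔ p) = ¬5 = 1
(((p → q) ↔ ((r ↔ p) ↔ (r → r))) ↔ ((q → q) ∧ ¬r)) → ¬¬¬(r ↔ p) = 5 → 1 = 2
¬((((p → q) ↔ ((r ↔ p) ↔ (r → r))) ↔ ((q → q) ∧ ¬r)) → ¬¬¬(r ↔ p)) = ¬2 = 4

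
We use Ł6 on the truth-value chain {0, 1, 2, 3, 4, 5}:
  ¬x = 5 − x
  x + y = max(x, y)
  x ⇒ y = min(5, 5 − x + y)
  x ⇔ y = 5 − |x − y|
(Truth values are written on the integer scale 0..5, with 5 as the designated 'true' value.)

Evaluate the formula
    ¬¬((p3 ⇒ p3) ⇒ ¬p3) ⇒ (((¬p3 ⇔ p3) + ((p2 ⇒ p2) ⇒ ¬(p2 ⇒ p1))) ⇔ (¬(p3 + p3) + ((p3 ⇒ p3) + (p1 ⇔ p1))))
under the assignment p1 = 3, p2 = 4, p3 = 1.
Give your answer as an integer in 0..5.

3

p3 ⇒ p3 = 1 ⇒ 1 = 5
¬p3 = ¬1 = 4
(p3 ⇒ p3) ⇒ ¬p3 = 5 ⇒ 4 = 4
¬((p3 ⇒ p3) ⇒ ¬p3) = ¬4 = 1
¬¬((p3 ⇒ p3) ⇒ ¬p3) = ¬1 = 4
¬p3 = ¬1 = 4
¬p3 ⇔ p3 = 4 ⇔ 1 = 2
p2 ⇒ p2 = 4 ⇒ 4 = 5
p2 ⇒ p1 = 4 ⇒ 3 = 4
¬(p2 ⇒ p1) = ¬4 = 1
(p2 ⇒ p2) ⇒ ¬(p2 ⇒ p1) = 5 ⇒ 1 = 1
(¬p3 ⇔ p3) + ((p2 ⇒ p2) ⇒ ¬(p2 ⇒ p1)) = 2 + 1 = 2
p3 + p3 = 1 + 1 = 1
¬(p3 + p3) = ¬1 = 4
p3 ⇒ p3 = 1 ⇒ 1 = 5
p1 ⇔ p1 = 3 ⇔ 3 = 5
(p3 ⇒ p3) + (p1 ⇔ p1) = 5 + 5 = 5
¬(p3 + p3) + ((p3 ⇒ p3) + (p1 ⇔ p1)) = 4 + 5 = 5
((¬p3 ⇔ p3) + ((p2 ⇒ p2) ⇒ ¬(p2 ⇒ p1))) ⇔ (¬(p3 + p3) + ((p3 ⇒ p3) + (p1 ⇔ p1))) = 2 ⇔ 5 = 2
¬¬((p3 ⇒ p3) ⇒ ¬p3) ⇒ (((¬p3 ⇔ p3) + ((p2 ⇒ p2) ⇒ ¬(p2 ⇒ p1))) ⇔ (¬(p3 + p3) + ((p3 ⇒ p3) + (p1 ⇔ p1)))) = 4 ⇒ 2 = 3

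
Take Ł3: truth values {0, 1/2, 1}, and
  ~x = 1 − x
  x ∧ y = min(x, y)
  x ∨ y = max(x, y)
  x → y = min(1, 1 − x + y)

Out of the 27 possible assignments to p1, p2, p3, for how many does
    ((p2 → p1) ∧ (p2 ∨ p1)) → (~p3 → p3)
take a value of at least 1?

value 1: 20 assignments (counts)
value 1/2: 4 assignments
value 0: 3 assignments
So 20 of the 27 assignments meet the threshold.

20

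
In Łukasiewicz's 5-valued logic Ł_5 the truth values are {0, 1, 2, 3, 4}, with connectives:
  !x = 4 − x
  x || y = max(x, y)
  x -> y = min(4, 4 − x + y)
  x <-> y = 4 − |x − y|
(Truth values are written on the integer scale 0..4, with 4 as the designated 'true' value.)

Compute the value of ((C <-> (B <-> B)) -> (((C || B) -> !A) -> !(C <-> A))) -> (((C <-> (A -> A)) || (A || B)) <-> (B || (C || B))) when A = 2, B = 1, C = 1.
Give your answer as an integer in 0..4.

3

B <-> B = 1 <-> 1 = 4
C <-> (B <-> B) = 1 <-> 4 = 1
C || B = 1 || 1 = 1
!A = !2 = 2
(C || B) -> !A = 1 -> 2 = 4
C <-> A = 1 <-> 2 = 3
!(C <-> A) = !3 = 1
((C || B) -> !A) -> !(C <-> A) = 4 -> 1 = 1
(C <-> (B <-> B)) -> (((C || B) -> !A) -> !(C <-> A)) = 1 -> 1 = 4
A -> A = 2 -> 2 = 4
C <-> (A -> A) = 1 <-> 4 = 1
A || B = 2 || 1 = 2
(C <-> (A -> A)) || (A || B) = 1 || 2 = 2
C || B = 1 || 1 = 1
B || (C || B) = 1 || 1 = 1
((C <-> (A -> A)) || (A || B)) <-> (B || (C || B)) = 2 <-> 1 = 3
((C <-> (B <-> B)) -> (((C || B) -> !A) -> !(C <-> A))) -> (((C <-> (A -> A)) || (A || B)) <-> (B || (C || B))) = 4 -> 3 = 3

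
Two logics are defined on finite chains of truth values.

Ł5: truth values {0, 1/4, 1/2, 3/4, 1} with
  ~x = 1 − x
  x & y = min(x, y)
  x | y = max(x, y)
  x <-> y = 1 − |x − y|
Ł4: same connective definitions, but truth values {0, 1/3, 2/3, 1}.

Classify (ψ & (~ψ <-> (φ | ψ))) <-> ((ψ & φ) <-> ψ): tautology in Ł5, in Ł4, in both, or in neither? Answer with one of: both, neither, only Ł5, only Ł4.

In Ł5: at φ = 0, ψ = 0 the value is 0 — not a tautology.
In Ł4: at φ = 0, ψ = 0 the value is 0 — not a tautology.

neither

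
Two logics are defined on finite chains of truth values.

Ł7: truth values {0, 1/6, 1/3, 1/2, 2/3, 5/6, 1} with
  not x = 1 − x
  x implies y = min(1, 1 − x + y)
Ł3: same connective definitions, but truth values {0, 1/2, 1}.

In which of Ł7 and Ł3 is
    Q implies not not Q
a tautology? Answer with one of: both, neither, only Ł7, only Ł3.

In Ł7: every assignment gives 1 — tautology.
In Ł3: every assignment gives 1 — tautology.

both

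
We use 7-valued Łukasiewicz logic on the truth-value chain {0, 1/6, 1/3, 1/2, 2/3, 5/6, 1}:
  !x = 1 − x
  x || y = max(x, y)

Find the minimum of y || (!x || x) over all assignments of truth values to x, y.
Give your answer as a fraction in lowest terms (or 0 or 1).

1/2

Take x = 1/2, y = 0:
!x = !1/2 = 1/2
!x || x = 1/2 || 1/2 = 1/2
y || (!x || x) = 0 || 1/2 = 1/2
No assignment yields a value below 1/2, so this is the minimum.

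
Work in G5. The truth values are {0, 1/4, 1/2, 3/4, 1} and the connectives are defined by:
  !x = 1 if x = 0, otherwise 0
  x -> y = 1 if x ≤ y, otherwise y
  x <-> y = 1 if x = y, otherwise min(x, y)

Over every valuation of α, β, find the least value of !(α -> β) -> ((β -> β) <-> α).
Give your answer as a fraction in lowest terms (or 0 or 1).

1/4

Take α = 1/4, β = 0:
α -> β = 1/4 -> 0 = 0
!(α -> β) = !0 = 1
β -> β = 0 -> 0 = 1
(β -> β) <-> α = 1 <-> 1/4 = 1/4
!(α -> β) -> ((β -> β) <-> α) = 1 -> 1/4 = 1/4
No assignment yields a value below 1/4, so this is the minimum.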